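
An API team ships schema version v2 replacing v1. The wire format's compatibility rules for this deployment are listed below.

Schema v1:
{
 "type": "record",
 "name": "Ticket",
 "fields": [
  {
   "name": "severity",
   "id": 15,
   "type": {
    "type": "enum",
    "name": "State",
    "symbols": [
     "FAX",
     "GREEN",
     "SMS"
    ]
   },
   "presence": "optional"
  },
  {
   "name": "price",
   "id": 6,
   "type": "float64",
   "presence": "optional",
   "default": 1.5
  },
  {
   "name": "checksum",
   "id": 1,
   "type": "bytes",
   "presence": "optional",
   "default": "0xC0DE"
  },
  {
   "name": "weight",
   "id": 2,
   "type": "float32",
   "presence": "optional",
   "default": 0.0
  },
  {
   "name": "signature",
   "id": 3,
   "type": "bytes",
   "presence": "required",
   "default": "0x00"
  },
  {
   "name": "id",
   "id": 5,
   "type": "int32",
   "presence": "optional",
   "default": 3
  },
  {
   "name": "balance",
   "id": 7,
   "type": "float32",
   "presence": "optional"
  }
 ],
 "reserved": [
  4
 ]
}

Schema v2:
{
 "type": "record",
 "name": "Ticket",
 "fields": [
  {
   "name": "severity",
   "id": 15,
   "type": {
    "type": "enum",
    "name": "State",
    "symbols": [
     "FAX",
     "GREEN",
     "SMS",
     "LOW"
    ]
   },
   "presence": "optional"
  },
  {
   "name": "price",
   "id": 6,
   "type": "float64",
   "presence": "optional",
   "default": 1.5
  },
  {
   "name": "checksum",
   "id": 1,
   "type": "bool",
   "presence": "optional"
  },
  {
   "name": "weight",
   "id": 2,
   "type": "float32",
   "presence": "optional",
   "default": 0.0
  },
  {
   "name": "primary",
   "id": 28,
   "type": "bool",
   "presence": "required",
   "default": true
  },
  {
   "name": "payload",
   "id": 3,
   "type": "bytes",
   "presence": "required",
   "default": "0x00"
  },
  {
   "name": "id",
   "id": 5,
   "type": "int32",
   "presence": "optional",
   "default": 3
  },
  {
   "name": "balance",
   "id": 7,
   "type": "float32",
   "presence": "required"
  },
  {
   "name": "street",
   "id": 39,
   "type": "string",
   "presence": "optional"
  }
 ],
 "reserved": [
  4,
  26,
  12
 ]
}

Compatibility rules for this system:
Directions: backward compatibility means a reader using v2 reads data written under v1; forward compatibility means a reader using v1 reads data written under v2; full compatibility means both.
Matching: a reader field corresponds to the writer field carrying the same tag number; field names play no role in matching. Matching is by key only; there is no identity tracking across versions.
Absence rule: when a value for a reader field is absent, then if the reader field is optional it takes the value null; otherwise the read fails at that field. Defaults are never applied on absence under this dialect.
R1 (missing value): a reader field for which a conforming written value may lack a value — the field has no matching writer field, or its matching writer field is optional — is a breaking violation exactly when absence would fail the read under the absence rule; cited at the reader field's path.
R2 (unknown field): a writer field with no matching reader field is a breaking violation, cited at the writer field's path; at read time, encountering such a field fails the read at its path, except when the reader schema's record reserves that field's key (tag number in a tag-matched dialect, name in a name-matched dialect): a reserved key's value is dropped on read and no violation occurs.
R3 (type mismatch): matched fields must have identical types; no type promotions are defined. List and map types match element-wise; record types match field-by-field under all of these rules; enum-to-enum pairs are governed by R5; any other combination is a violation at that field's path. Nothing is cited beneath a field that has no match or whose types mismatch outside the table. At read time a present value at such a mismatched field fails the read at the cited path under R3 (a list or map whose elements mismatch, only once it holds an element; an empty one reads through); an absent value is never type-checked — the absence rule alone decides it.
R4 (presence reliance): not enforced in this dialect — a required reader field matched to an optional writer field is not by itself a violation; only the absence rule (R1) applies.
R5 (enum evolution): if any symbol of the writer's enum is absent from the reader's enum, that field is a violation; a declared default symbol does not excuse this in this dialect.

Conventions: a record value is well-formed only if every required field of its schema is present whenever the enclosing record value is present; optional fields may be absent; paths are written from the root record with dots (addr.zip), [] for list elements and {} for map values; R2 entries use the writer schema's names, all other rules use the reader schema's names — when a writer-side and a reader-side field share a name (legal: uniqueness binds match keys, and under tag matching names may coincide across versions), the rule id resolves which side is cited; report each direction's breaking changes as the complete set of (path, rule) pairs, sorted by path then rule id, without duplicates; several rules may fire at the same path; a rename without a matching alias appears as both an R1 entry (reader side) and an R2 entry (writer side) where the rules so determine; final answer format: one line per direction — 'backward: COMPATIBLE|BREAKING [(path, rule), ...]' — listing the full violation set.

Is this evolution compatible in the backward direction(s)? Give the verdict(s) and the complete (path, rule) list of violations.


arrows below run writer -> reader for Ticket
backward pass over Ticket, reader schema v2, writer schema v1:
  severity <- severity (State -> State, writer optional)
  price <- price (float64 -> float64, writer optional)
  checksum <- checksum (bytes -> bool, writer optional)
  weight <- weight (float32 -> float32, writer optional)
  primary: no writer match
  payload <- signature (bytes -> bytes, writer required)
  id <- id (int32 -> int32, writer optional)
  balance <- balance (float32 -> float32, writer optional)
  street: no writer match
  R1 fires at balance
  R3 fires at checksum
  R1 fires at primary
  backward on Ticket therefore BREAKING (3)
remaining Ticket differences; none change what is asked:
  enum State (field severity in record Ticket): symbol LOW added -> matters only for Ticket's forward compatibility — outside the asked direction
  added field street to record Ticket: optional string, tag 39 (in v2 it sits last) -> matters only for Ticket's forward compatibility — outside the asked direction
  renamed field signature to payload in record Ticket -> triggers nothing under Ticket's printed rules — same verdict

backward: BREAKING [(balance, R1), (checksum, R3), (primary, R1)]


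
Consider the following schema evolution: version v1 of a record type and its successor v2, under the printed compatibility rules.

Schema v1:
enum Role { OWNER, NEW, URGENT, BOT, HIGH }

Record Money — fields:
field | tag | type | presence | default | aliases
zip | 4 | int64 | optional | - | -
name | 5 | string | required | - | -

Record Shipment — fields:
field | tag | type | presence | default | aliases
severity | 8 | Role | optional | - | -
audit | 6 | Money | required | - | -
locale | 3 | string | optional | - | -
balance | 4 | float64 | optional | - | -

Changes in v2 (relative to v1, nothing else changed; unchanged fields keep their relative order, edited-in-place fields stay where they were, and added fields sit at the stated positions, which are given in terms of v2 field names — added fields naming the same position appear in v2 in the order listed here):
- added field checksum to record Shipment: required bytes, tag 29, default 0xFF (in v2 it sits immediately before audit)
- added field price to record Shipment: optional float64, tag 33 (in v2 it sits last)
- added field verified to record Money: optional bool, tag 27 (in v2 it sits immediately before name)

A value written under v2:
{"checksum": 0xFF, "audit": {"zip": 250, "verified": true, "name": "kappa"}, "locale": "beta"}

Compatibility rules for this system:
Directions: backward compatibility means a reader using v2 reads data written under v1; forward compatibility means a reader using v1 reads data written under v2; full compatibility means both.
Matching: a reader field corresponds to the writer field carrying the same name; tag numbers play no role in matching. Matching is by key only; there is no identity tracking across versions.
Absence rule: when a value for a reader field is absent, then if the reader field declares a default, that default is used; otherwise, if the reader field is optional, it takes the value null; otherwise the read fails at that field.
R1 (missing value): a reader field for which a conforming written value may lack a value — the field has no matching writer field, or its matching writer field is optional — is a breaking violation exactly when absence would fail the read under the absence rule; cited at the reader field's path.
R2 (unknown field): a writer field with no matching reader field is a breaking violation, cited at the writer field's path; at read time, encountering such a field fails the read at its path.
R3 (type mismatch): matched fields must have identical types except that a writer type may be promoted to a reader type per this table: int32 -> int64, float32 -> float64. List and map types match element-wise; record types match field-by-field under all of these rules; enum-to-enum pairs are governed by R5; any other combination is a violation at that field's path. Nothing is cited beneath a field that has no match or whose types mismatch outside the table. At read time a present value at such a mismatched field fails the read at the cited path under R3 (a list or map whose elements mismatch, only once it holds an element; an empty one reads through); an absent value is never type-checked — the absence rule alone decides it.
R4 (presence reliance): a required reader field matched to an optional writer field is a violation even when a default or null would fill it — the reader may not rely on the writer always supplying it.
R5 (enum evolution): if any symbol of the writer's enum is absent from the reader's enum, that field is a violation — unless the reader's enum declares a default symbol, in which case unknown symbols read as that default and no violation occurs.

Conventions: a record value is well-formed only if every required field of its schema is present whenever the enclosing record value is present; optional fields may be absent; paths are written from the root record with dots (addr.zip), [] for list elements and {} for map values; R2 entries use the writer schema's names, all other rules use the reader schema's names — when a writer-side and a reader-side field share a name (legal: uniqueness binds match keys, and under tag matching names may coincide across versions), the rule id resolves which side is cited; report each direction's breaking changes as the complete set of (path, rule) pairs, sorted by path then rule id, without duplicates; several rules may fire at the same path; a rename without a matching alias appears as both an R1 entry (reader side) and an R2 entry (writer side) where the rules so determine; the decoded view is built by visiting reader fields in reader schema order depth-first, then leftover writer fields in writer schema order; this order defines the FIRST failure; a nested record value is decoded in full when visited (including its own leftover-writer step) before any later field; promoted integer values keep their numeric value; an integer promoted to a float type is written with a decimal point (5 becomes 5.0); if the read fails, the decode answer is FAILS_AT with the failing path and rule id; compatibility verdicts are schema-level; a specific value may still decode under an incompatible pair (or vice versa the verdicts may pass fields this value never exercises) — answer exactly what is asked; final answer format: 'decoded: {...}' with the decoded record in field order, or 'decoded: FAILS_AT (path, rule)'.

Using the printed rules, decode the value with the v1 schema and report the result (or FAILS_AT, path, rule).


each type pair in Shipment: writer, then reader
migrating the Shipment value to v1:
  severity := null (not supplied -> null)
  audit.zip := 250
  audit.name := "kappa"
  read fails at audit.verified under R2 (unknown field)
  => FAILS_AT (audit.verified, R2)
checking off the Shipment differences that do not matter here:
  added field price to record Shipment: optional float64, tag 33 (in v2 it sits last) -> matters for Shipment compatibility verdicts, not for this value's decode
  added field checksum to record Shipment: required bytes, tag 29, default 0xFF (in v2 it sits immediately before audit) -> matters for Shipment compatibility verdicts, not for this value's decode

decoded: FAILS_AT (audit.verified, R2)


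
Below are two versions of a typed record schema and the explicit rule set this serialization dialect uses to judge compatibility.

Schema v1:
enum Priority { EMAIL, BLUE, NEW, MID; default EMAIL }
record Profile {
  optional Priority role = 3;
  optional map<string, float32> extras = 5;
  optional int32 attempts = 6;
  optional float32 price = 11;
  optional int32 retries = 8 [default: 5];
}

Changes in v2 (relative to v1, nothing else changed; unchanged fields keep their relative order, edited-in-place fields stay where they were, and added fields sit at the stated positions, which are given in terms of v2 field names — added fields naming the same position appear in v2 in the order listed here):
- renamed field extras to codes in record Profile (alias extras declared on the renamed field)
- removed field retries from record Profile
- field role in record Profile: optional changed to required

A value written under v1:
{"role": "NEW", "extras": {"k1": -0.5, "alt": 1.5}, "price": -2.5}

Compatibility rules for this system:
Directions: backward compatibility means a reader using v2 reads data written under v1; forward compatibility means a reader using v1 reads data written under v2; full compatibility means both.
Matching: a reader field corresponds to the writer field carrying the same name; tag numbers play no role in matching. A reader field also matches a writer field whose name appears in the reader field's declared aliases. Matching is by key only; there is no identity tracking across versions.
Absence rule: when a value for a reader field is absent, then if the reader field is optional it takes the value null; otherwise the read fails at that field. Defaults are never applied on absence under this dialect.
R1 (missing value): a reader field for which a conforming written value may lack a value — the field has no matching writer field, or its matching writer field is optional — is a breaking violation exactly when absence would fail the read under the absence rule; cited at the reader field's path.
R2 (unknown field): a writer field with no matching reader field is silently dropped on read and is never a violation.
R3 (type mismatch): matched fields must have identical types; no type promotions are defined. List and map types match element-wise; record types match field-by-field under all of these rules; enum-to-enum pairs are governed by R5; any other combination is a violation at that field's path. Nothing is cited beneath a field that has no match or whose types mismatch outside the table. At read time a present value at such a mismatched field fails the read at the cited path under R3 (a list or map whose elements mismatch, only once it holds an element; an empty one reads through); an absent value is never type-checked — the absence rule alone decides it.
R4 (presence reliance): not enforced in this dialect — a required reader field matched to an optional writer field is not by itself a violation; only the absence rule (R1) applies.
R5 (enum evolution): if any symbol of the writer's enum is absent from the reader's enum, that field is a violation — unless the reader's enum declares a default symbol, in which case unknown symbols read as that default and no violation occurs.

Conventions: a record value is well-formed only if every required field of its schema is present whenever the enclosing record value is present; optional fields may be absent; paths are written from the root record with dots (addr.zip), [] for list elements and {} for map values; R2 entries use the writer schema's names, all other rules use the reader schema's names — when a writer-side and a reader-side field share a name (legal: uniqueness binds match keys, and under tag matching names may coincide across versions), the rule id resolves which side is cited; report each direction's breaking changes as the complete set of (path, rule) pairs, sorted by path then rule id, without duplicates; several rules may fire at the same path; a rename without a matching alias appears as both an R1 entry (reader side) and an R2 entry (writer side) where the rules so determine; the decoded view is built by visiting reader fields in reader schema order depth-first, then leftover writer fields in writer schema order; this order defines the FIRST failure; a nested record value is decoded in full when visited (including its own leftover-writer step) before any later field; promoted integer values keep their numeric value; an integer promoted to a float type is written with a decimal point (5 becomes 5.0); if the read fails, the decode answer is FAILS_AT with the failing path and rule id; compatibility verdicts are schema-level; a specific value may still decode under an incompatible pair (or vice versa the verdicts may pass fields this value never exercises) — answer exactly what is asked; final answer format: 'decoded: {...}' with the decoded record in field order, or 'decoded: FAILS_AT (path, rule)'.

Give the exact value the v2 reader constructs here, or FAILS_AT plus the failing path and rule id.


decoded: {"role": "NEW", "codes": {"k1": -0.5, "alt": 1.5}, "attempts": null, "price": -2.5}

in Profile below, arrows point writer -> reader
decoding the Profile value with the v2 reader:
  role := "NEW"
  codes := {"k1": -0.5, "alt": 1.5} (from writer extras)
  attempts := null (absent, optional -> null)
  price := -2.5
  => decoded: {"role": "NEW", "codes": {"k1": -0.5, "alt": 1.5}, "attempts": null, "price": -2.5}
diffs on Profile not affecting the asked answer:
  field role in record Profile: optional changed to required -> schema-level compatibility only; this Profile value's decode is unchanged


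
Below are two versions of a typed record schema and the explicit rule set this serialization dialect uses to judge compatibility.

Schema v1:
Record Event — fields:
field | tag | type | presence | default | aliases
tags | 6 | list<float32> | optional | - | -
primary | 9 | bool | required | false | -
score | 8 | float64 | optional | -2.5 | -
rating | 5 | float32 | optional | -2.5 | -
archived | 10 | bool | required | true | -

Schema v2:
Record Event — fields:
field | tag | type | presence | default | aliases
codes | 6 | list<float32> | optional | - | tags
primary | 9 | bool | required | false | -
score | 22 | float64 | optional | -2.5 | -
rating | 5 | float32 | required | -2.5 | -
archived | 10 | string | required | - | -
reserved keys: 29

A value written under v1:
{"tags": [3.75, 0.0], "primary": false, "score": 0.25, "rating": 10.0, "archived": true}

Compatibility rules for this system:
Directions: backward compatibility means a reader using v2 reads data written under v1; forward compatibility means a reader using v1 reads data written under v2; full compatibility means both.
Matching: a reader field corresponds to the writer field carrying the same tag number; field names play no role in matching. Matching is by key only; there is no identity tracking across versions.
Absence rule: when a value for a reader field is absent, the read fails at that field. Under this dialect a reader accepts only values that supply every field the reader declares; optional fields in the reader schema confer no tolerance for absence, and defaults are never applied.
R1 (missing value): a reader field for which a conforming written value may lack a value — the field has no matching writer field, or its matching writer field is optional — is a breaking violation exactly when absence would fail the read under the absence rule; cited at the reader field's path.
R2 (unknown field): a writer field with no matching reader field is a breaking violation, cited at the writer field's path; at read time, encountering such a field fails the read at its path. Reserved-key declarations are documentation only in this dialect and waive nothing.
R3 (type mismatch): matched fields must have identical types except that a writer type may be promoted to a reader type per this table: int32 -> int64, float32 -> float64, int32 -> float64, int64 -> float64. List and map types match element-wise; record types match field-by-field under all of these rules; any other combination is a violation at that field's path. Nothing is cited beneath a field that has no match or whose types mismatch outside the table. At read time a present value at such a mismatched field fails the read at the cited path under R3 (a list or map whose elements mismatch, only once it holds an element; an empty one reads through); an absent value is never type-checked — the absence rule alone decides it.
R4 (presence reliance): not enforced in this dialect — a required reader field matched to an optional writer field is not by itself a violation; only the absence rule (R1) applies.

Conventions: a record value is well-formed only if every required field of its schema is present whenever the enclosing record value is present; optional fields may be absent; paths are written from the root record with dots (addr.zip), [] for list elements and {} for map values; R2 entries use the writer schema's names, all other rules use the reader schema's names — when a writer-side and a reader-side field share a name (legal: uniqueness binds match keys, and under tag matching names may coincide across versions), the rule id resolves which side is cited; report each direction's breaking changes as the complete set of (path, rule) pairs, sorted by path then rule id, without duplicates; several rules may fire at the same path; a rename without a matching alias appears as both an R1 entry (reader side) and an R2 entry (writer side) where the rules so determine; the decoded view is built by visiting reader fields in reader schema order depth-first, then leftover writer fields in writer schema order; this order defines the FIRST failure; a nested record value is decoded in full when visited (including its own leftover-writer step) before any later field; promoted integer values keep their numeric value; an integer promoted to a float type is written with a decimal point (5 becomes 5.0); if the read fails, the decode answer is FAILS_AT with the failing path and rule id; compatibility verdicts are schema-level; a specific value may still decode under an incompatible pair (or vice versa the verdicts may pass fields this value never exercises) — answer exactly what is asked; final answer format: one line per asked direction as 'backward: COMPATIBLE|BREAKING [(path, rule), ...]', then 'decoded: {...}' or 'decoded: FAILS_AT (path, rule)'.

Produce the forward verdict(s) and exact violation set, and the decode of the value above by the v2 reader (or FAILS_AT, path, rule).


forward: BREAKING [(archived, R3), (score, R1), (score, R2), (tags, R1)]; decoded: FAILS_AT (score, R1)

the writer's type comes first in each Event pair
forward on Event — v1 reading data written by v2:
  tags: paired with writer codes (list<float32> -> list<float32>; writer optional)
  primary: paired with writer primary (bool -> bool; writer required)
  score: no writer-side match
  rating: paired with writer rating (float32 -> float32; writer required)
  archived: paired with writer archived (string -> bool; writer required)
  writer field score has no reader counterpart
  violation R3 at archived
  violation R1 at score
  violation R2 at score
  violation R1 at tags
  => forward verdict for Event: BREAKING, 4 violation(s)
decode walk for Event under reader schema v2:
  codes := [3.75, 0.0] (from writer tags)
  primary := false
  read fails at score under R1 (no fill)
  => FAILS_AT (score, R1)
diffs on Event not affecting the asked answer:
  renamed field tags to codes in record Event (alias tags declared on the renamed field) -> its effect on Event is confined to the backward direction, not asked


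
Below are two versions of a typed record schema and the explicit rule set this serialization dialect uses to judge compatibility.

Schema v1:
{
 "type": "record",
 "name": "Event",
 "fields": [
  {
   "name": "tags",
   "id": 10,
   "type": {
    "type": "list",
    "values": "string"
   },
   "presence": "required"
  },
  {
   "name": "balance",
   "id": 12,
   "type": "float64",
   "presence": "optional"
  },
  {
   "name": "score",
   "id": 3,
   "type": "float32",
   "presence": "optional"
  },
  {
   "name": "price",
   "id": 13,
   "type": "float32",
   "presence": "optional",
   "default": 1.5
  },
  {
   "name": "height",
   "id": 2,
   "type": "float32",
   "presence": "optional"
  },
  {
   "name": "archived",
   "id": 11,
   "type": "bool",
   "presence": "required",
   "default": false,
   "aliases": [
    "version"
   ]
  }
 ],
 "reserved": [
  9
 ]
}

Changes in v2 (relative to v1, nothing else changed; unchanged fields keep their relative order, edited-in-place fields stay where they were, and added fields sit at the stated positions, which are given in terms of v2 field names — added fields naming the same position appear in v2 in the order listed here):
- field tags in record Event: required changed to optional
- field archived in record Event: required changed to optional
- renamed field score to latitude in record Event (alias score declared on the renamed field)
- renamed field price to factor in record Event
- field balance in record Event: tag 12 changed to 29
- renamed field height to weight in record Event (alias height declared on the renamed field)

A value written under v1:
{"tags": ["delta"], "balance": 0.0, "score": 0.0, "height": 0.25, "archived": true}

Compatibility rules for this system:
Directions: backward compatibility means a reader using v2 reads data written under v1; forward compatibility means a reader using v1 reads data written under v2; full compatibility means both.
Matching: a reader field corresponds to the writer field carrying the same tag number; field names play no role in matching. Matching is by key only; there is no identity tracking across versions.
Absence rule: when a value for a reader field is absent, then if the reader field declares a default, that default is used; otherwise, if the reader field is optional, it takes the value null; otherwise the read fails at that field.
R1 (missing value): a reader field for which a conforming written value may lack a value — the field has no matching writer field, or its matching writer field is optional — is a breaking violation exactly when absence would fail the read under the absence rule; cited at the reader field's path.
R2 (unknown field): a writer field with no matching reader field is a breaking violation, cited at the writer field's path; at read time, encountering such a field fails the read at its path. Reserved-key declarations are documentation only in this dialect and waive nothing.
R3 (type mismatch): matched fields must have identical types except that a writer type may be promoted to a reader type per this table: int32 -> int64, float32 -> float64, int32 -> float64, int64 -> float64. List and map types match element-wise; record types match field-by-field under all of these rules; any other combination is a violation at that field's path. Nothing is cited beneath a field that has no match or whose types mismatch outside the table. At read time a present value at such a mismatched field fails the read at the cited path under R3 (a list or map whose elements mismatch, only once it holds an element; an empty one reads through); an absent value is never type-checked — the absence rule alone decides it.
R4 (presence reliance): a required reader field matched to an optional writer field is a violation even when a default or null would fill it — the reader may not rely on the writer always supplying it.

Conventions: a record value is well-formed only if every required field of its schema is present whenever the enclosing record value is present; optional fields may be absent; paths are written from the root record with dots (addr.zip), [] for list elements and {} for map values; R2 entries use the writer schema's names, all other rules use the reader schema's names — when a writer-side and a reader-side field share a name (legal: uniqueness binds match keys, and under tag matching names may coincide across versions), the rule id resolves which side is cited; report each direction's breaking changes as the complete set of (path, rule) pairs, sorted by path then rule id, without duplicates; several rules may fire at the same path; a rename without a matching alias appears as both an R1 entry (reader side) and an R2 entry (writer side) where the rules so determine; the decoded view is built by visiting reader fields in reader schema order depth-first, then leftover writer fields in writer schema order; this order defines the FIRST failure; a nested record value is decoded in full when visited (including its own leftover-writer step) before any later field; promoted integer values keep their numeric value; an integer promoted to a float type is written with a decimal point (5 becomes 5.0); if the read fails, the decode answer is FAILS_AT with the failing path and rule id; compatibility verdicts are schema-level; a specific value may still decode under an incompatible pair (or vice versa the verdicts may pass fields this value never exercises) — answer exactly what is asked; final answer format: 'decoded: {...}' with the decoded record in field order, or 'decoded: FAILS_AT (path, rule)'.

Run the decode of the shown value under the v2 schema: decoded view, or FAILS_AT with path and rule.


arrows below run writer -> reader for Event
decoding the Event value with the v2 reader:
  tags := ["delta"]
  balance := null (absent, optional -> null)
  latitude := 0.0 (from writer score)
  factor := 1.5 (absent -> default)
  weight := 0.25 (from writer height)
  archived := true
  read fails at balance under R2 (unknown field)
  => FAILS_AT (balance, R2)
remaining Event differences; none change what is asked:
  field tags in record Event: required changed to optional -> shifts the Event verdicts, not this decode
  field archived in record Event: required changed to optional -> shifts the Event verdicts, not this decode
  renamed field score to latitude in record Event (alias score declared on the renamed field) -> fires no rule on Event under this dialect and leaves the result unchanged
  renamed field price to factor in record Event -> fires no rule on Event under this dialect and leaves the result unchanged
  renamed field height to weight in record Event (alias height declared on the renamed field) -> fires no rule on Event under this dialect and leaves the result unchanged

decoded: FAILS_AT (balance, R2)


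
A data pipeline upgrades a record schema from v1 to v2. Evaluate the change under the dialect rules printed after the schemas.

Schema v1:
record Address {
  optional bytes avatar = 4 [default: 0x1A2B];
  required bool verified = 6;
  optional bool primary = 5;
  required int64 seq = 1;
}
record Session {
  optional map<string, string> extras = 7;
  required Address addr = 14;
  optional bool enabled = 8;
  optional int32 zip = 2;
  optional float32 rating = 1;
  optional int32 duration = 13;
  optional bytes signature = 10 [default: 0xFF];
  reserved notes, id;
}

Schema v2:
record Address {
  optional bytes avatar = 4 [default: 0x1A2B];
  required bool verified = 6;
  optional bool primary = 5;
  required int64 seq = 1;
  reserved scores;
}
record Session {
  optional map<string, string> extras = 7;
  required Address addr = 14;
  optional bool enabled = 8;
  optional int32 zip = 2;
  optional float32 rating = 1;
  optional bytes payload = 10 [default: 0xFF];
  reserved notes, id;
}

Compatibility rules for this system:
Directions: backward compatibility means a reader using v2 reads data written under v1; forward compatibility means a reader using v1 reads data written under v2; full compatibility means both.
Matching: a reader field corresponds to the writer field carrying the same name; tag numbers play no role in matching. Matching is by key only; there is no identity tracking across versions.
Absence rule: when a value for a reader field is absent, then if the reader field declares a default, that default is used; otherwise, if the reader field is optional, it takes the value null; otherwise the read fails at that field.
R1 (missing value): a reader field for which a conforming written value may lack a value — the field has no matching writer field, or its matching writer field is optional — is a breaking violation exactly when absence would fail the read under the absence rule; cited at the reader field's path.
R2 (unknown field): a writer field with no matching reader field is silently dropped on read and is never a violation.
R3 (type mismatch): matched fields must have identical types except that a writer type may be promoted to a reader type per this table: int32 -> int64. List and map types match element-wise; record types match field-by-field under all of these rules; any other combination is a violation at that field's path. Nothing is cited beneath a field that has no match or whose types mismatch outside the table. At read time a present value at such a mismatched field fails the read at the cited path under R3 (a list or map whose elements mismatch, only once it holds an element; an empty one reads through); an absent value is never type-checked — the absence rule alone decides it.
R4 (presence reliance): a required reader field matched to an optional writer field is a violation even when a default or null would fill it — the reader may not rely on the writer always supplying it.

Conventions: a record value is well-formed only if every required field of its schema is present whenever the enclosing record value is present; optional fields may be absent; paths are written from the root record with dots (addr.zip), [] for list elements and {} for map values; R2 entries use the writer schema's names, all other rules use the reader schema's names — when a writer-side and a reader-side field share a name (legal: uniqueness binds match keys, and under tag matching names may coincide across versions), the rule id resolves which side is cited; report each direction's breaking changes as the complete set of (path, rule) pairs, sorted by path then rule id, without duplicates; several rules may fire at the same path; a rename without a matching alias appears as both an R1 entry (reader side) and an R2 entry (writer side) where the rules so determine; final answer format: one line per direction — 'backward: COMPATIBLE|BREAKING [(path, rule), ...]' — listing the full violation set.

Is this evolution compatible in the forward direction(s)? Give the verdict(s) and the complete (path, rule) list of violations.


in Session below, arrows point writer -> reader
checking forward for Session: reader v1 against writer v2:
  map<string, string> -> map<string, string>, writer optional: extras aligns to extras
  Address -> Address, writer required: addr aligns to addr
  bool -> bool, writer optional: enabled aligns to enabled
  int32 -> int32, writer optional: zip aligns to zip
  float32 -> float32, writer optional: rating aligns to rating
  duration: no writer match
  signature: no writer match
  payload (writer side), unknown to reader
  bytes -> bytes, writer optional: addr.avatar aligns to addr.avatar
  bool -> bool, writer required: addr.verified aligns to addr.verified
  bool -> bool, writer optional: addr.primary aligns to addr.primary
  int64 -> int64, writer required: addr.seq aligns to addr.seq
  => forward: COMPATIBLE
remaining Session differences; none change what is asked:
  removed field duration from record Session -> inert for the asked Session verdict: nothing fires
  renamed field signature to payload in record Session -> inert for the asked Session verdict: nothing fires

forward: COMPATIBLE []


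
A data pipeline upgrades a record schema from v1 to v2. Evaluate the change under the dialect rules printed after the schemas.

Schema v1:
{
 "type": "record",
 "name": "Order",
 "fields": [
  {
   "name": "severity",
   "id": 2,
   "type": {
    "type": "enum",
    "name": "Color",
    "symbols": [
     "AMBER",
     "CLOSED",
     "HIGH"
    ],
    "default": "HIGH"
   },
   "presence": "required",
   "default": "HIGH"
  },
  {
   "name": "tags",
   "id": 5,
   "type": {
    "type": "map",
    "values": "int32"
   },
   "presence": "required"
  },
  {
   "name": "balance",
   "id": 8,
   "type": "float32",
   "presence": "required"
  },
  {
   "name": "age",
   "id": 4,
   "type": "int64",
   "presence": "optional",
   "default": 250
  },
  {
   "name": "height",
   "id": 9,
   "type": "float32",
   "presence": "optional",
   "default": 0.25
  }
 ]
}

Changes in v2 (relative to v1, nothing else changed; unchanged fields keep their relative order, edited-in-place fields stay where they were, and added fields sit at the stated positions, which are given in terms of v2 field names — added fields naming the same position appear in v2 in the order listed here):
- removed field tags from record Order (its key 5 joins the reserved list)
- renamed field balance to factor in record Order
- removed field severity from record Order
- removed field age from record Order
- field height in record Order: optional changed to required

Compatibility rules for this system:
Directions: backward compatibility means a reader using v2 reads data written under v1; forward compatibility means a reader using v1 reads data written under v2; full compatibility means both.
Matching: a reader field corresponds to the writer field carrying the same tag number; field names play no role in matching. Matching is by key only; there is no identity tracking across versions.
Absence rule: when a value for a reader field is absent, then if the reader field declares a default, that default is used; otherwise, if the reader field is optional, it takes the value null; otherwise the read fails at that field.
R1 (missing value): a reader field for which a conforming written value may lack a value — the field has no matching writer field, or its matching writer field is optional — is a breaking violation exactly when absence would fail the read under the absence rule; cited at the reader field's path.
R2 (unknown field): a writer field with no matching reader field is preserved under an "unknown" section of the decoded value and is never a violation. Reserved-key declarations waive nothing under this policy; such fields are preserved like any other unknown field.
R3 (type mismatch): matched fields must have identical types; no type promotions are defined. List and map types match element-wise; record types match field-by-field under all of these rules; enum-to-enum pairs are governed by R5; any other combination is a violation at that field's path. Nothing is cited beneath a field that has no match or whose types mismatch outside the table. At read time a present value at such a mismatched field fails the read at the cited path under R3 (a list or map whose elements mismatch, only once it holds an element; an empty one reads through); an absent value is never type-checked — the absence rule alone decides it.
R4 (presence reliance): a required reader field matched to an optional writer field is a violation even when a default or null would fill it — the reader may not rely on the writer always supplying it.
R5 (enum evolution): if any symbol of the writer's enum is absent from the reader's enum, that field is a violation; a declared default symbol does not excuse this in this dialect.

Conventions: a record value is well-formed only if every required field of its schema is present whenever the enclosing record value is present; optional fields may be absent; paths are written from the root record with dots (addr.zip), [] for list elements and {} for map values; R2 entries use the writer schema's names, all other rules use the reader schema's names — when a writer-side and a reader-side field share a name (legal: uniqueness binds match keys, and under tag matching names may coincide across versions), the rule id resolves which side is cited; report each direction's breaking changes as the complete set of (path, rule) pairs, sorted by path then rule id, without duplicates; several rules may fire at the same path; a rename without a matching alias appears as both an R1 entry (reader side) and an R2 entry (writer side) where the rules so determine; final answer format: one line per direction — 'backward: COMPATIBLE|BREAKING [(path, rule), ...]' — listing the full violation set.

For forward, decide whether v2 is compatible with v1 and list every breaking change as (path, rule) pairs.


each type pair in Order: writer, then reader
checking forward for Order: reader v1 against writer v2:
  severity has no writer counterpart
  tags has no writer counterpart
  balance <- factor (float32 -> float32, writer required)
  age has no writer counterpart
  height <- height (float32 -> float32, writer required)
  violation R1 at tags
  => 1 violation(s): forward is BREAKING for Order
remaining Order differences; none change what is asked:
  renamed field balance to factor in record Order -> inert for the asked Order verdict: nothing fires
  removed field severity from record Order -> inert for the asked Order verdict: nothing fires
  removed field age from record Order -> inert for the asked Order verdict: nothing fires
  field height in record Order: optional changed to required -> matters only for Order's backward compatibility — outside the asked direction

forward: BREAKING [(tags, R1)]
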